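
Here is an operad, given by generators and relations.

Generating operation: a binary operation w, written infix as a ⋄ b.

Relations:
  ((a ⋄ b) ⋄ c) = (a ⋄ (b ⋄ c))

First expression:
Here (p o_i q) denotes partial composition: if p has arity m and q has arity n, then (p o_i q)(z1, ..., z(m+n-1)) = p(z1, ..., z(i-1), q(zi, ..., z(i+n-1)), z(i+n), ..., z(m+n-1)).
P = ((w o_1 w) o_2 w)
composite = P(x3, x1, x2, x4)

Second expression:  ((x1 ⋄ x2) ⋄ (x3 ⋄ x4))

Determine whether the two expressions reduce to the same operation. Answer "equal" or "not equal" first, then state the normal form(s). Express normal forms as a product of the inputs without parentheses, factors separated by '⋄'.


The first expression reduces to x3 ⋄ x1 ⋄ x2 ⋄ x4
The second expression reduces to x1 ⋄ x2 ⋄ x3 ⋄ x4
They disagree, so not equal.

not equal; the first gives x3 ⋄ x1 ⋄ x2 ⋄ x4 and the second x1 ⋄ x2 ⋄ x3 ⋄ x4


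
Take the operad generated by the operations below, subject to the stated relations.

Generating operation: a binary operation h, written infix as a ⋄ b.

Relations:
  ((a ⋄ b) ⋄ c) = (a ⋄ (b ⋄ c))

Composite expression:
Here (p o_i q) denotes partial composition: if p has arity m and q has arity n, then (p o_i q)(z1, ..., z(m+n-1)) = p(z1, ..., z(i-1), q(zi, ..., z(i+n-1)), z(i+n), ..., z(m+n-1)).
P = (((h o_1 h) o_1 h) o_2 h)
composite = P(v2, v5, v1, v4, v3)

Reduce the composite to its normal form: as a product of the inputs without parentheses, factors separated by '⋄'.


v2 ⋄ v5 ⋄ v1 ⋄ v4 ⋄ v3

Associativity of h dissolves the nesting; only the v-input order survives.
(v5 ⋄ v1) reduces to v5 ⋄ v1
(v2 ⋄ (v5 ⋄ v1)) reduces to v2 ⋄ v5 ⋄ v1
((v2 ⋄ (v5 ⋄ v1)) ⋄ v4) reduces to v2 ⋄ v5 ⋄ v1 ⋄ v4
(((v2 ⋄ (v5 ⋄ v1)) ⋄ v4) ⋄ v3) reduces to v2 ⋄ v5 ⋄ v1 ⋄ v4 ⋄ v3


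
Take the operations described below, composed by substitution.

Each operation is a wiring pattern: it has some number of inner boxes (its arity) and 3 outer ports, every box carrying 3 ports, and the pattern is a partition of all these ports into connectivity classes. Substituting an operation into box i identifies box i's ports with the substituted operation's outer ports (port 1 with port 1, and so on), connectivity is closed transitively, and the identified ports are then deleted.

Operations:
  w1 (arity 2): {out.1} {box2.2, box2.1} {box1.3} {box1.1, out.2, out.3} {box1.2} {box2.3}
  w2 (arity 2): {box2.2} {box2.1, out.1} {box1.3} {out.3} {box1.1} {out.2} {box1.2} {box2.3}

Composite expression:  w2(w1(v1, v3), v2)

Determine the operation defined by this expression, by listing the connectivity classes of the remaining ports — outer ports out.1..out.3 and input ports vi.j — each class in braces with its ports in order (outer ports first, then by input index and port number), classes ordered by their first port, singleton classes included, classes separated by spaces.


{out.1, v2.1} {out.2} {out.3} {v1.1} {v1.2} {v1.3} {v2.2} {v2.3} {v3.1, v3.2} {v3.3}

Substituting into w2 glues patterns; closure does the rest.
through w1, on inputs (v1, v3): {out.1} {out.2, out.3, v1.1} {v1.2} {v1.3} {v3.1, v3.2} {v3.3} (out.j = stage outer ports)
through w2, on inputs (v1, v3, v2): {out.1, v2.1} {out.2} {out.3} {v1.1} {v1.2} {v1.3} {v2.2} {v2.3} {v3.1, v3.2} {v3.3} (out.j = stage outer ports)


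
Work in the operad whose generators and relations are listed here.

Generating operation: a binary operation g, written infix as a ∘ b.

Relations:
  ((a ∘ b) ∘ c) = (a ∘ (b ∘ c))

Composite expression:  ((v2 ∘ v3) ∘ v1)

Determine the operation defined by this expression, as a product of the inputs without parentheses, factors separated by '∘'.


v2 ∘ v3 ∘ v1

Under associativity of g, the answer is the v's in reading order.
(v2 ∘ v3) spells out as v2 ∘ v3
((v2 ∘ v3) ∘ v1) spells out as v2 ∘ v3 ∘ v1


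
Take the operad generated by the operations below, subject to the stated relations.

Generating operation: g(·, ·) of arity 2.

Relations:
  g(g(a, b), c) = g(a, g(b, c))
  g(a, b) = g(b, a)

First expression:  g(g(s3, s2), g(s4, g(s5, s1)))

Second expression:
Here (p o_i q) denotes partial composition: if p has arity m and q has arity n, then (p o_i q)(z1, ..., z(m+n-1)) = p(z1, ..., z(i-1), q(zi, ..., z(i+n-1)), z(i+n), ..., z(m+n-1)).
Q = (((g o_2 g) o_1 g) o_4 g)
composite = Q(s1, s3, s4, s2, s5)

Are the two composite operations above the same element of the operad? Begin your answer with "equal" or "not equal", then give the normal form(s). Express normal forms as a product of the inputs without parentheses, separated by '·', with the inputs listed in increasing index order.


equal; the common form is s1 · s2 · s3 · s4 · s5

The first expression, normalized: s1 · s2 · s3 · s4 · s5
The second expression, normalized: s1 · s2 · s3 · s4 · s5
Identical normal forms: equal.


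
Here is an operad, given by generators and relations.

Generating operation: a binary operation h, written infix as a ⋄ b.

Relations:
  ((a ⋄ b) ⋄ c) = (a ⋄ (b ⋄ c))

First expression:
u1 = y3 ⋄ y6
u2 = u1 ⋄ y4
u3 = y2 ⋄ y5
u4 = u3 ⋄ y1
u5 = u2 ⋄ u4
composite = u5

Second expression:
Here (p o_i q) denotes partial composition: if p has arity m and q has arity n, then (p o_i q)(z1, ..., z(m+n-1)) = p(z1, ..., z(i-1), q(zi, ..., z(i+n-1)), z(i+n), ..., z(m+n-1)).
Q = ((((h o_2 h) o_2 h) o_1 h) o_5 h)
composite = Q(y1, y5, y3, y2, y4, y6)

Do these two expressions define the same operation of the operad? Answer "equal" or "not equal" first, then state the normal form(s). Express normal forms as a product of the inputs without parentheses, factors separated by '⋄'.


The first expression, normalized: y3 ⋄ y6 ⋄ y4 ⋄ y2 ⋄ y5 ⋄ y1
The second expression, normalized: y1 ⋄ y5 ⋄ y3 ⋄ y2 ⋄ y4 ⋄ y6
The normal forms differ: not equal.

not equal: they reduce to y3 ⋄ y6 ⋄ y4 ⋄ y2 ⋄ y5 ⋄ y1 and y1 ⋄ y5 ⋄ y3 ⋄ y2 ⋄ y4 ⋄ y6


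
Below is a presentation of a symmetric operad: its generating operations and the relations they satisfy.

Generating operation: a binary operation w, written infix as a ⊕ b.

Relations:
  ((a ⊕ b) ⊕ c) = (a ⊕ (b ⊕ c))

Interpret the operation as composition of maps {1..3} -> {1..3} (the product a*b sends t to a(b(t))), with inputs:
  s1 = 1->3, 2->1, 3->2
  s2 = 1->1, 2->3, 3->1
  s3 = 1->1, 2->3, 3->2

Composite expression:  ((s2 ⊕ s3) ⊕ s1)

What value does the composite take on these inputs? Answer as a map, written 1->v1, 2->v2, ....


1->3, 2->1, 3->1

(s2 ⊕ s3) = 1->1, 2->1, 3->3
((s2 ⊕ s3) ⊕ s1) = 1->3, 2->1, 3->1


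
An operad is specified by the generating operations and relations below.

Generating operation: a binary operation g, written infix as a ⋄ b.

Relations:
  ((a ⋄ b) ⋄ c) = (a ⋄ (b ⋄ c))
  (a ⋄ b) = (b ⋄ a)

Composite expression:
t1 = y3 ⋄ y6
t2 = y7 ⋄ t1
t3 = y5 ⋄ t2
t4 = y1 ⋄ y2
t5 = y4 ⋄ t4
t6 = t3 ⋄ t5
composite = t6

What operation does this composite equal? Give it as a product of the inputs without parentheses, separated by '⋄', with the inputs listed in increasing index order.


y1 ⋄ y2 ⋄ y3 ⋄ y4 ⋄ y5 ⋄ y6 ⋄ y7

Shape and order are irrelevant to g; the y-input set decides.
(y3 ⋄ y6) collapses to y3 ⋄ y6
(y7 ⋄ (y3 ⋄ y6)) collapses to y7 ⋄ y3 ⋄ y6
(y5 ⋄ (y7 ⋄ (y3 ⋄ y6))) collapses to y5 ⋄ y7 ⋄ y3 ⋄ y6
(y1 ⋄ y2) collapses to y1 ⋄ y2
(y4 ⋄ (y1 ⋄ y2)) collapses to y4 ⋄ y1 ⋄ y2
((y5 ⋄ (y7 ⋄ (y3 ⋄ y6))) ⋄ (y4 ⋄ (y1 ⋄ y2))) collapses to y5 ⋄ y7 ⋄ y3 ⋄ y6 ⋄ y4 ⋄ y1 ⋄ y2
the factors in increasing index order: y1 ⋄ y2 ⋄ y3 ⋄ y4 ⋄ y5 ⋄ y6 ⋄ y7


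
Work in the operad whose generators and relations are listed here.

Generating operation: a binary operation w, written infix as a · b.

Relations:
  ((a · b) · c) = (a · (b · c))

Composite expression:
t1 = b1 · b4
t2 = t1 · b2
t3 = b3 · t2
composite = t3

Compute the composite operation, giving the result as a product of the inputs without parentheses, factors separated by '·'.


b3 · b1 · b4 · b2

Every regrouping of w is equal, so read the b-inputs in written order.
(b1 · b4) reduces to b1 · b4
((b1 · b4) · b2) reduces to b1 · b4 · b2
(b3 · ((b1 · b4) · b2)) reduces to b3 · b1 · b4 · b2


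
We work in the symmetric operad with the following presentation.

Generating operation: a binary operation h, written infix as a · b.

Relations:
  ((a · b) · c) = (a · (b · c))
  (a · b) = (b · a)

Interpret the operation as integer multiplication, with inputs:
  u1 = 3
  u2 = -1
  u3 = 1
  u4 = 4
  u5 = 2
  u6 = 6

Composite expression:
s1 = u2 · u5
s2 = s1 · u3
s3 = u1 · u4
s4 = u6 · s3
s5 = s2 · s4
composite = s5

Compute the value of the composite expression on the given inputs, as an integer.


-144


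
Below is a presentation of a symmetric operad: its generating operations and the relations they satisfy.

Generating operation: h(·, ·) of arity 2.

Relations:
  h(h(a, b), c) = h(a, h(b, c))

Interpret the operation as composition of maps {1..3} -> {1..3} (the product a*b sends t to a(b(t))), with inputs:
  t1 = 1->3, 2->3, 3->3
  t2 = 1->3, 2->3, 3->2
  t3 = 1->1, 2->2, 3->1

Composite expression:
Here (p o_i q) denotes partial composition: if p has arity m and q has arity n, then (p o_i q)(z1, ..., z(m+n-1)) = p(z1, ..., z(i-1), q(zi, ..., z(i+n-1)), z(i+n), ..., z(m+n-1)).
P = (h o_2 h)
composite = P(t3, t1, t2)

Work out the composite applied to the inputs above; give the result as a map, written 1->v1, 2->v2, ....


h(t1, t2) = 1->3, 2->3, 3->3
h(t3, h(t1, t2)) = 1->1, 2->1, 3->1

1->1, 2->1, 3->1


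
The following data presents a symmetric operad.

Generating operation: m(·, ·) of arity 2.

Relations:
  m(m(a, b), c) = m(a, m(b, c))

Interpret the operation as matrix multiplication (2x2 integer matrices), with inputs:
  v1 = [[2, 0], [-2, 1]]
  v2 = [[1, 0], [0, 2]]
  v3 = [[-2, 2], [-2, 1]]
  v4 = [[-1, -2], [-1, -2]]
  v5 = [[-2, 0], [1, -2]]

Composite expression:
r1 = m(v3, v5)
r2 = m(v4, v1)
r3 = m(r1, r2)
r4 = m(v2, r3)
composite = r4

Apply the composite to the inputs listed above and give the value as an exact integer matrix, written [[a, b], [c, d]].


m(v3, v5) = [[6, -4], [5, -2]]
m(v4, v1) = [[2, -2], [2, -2]]
m(m(v3, v5), m(v4, v1)) = [[4, -4], [6, -6]]
m(v2, m(m(v3, v5), m(v4, v1))) = [[4, -4], [12, -12]]

[[4, -4], [12, -12]]


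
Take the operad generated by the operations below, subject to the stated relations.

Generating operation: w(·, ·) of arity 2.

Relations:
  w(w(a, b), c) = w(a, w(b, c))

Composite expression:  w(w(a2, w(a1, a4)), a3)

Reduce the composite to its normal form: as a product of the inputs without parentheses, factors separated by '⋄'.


Under associativity of w, the answer is the a's in reading order.
w(a1, a4) linearizes to a1 ⋄ a4
w(a2, w(a1, a4)) linearizes to a2 ⋄ a1 ⋄ a4
w(w(a2, w(a1, a4)), a3) linearizes to a2 ⋄ a1 ⋄ a4 ⋄ a3

a2 ⋄ a1 ⋄ a4 ⋄ a3


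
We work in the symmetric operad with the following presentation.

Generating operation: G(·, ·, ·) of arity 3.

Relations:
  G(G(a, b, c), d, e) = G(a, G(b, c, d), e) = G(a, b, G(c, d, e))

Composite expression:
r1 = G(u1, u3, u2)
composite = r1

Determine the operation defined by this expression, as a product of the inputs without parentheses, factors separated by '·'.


u1 · u3 · u2

The G-tree's shape is irrelevant; the u-reading-order decides.
G(u1, u3, u2) spells out as u1 · u3 · u2


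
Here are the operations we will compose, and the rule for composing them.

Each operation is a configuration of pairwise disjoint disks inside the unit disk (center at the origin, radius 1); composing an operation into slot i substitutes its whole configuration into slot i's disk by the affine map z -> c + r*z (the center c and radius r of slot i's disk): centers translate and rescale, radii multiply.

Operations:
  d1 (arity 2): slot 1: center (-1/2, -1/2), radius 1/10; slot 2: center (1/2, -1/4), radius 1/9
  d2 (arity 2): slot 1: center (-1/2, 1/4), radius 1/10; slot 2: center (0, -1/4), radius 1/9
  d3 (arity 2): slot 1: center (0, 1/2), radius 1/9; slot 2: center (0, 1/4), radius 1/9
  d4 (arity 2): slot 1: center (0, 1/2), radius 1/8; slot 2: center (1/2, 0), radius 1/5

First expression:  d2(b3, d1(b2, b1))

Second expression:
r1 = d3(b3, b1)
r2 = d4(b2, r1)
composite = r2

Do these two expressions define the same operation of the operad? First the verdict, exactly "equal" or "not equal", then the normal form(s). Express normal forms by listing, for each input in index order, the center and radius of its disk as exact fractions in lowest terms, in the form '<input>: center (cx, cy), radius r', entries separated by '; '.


The first expression reduces to b1: center (1/18, -5/18), radius 1/81; b2: center (-1/18, -11/36), radius 1/90; b3: center (-1/2, 1/4), radius 1/10
The second expression reduces to b1: center (1/2, 1/20), radius 1/45; b2: center (0, 1/2), radius 1/8; b3: center (1/2, 1/10), radius 1/45
The normal forms differ: not equal.

not equal — first b1: center (1/18, -5/18), radius 1/81; b2: center (-1/18, -11/36), radius 1/90; b3: center (-1/2, 1/4), radius 1/10, second b1: center (1/2, 1/20), radius 1/45; b2: center (0, 1/2), radius 1/8; b3: center (1/2, 1/10), radius 1/45


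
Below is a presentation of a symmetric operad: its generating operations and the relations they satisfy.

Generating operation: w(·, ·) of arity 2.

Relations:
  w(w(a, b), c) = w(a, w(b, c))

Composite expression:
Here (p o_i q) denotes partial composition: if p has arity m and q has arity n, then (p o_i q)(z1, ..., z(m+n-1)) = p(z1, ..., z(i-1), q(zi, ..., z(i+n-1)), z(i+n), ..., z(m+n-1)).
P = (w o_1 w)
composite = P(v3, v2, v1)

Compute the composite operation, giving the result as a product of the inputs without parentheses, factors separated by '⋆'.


v3 ⋆ v2 ⋆ v1

All parenthesizations of w agree; list the v-inputs left to right.
w(v3, v2) unparenthesizes to v3 ⋆ v2
w(w(v3, v2), v1) unparenthesizes to v3 ⋆ v2 ⋆ v1


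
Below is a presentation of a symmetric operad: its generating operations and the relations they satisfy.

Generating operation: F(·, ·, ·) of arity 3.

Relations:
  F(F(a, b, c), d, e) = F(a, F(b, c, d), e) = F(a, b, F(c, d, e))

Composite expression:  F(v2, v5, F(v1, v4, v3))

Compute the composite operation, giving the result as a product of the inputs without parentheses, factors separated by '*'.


v2 * v5 * v1 * v4 * v3

Key point: F is associative — brackets drop, the v-order remains.
F(v1, v4, v3) linearizes to v1 * v4 * v3
F(v2, v5, F(v1, v4, v3)) linearizes to v2 * v5 * v1 * v4 * v3


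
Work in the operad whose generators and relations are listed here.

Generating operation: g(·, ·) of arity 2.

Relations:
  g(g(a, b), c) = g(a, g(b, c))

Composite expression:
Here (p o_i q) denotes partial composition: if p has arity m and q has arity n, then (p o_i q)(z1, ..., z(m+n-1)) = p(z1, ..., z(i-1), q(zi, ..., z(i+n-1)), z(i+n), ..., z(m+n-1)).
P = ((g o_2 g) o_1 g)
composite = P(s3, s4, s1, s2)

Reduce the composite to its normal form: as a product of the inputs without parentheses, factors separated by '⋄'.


s3 ⋄ s4 ⋄ s1 ⋄ s2

All parenthesizations of g agree; list the s-inputs left to right.
g(s3, s4) reduces to s3 ⋄ s4
g(s1, s2) reduces to s1 ⋄ s2
g(g(s3, s4), g(s1, s2)) reduces to s3 ⋄ s4 ⋄ s1 ⋄ s2


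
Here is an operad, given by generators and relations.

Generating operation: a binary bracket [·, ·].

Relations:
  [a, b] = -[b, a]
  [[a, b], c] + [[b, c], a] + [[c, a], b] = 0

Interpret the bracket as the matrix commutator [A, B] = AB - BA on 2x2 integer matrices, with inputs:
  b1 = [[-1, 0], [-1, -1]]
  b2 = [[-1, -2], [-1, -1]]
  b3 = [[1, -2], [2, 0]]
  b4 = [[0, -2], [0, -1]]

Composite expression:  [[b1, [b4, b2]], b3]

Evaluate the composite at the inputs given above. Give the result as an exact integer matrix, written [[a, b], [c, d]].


[[-8, 8], [4, 8]]

[b4, b2] = [[2, -2], [1, -2]]
[b1, [b4, b2]] = [[-2, 0], [-4, 2]]
[[b1, [b4, b2]], b3] = [[-8, 8], [4, 8]]


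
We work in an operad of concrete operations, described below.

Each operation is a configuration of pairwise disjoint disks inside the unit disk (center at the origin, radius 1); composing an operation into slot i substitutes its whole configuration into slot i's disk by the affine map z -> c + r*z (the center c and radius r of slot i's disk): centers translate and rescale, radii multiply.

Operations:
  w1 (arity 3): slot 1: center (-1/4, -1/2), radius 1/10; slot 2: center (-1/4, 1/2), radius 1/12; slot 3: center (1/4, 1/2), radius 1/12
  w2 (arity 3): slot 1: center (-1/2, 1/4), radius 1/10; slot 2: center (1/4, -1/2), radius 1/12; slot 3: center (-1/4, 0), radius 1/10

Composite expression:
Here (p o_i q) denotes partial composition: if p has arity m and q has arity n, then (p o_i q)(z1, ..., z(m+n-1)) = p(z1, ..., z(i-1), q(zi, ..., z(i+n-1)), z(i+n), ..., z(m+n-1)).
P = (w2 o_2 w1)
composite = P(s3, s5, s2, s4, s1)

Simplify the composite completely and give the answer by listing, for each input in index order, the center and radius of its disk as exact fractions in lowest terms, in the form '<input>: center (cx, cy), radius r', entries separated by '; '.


s1: center (-1/4, 0), radius 1/10; s2: center (11/48, -11/24), radius 1/144; s3: center (-1/2, 1/4), radius 1/10; s4: center (13/48, -11/24), radius 1/144; s5: center (11/48, -13/24), radius 1/120


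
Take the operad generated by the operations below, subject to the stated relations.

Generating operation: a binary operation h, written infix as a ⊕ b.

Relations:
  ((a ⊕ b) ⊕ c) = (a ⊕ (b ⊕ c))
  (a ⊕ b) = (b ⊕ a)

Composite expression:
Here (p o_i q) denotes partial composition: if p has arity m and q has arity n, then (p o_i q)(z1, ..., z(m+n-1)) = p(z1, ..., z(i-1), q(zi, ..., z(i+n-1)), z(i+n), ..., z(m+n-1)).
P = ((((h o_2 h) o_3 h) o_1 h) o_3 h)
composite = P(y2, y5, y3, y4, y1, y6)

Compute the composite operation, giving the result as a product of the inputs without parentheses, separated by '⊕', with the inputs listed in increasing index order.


y1 ⊕ y2 ⊕ y3 ⊕ y4 ⊕ y5 ⊕ y6

Both nesting and order wash out for h; what remains is which y's occur.
(y2 ⊕ y5) flattens to y2 ⊕ y5
(y3 ⊕ y4) flattens to y3 ⊕ y4
(y1 ⊕ y6) flattens to y1 ⊕ y6
((y3 ⊕ y4) ⊕ (y1 ⊕ y6)) flattens to y3 ⊕ y4 ⊕ y1 ⊕ y6
((y2 ⊕ y5) ⊕ ((y3 ⊕ y4) ⊕ (y1 ⊕ y6))) flattens to y2 ⊕ y5 ⊕ y3 ⊕ y4 ⊕ y1 ⊕ y6
commutativity sorts the factors: y1 ⊕ y2 ⊕ y3 ⊕ y4 ⊕ y5 ⊕ y6


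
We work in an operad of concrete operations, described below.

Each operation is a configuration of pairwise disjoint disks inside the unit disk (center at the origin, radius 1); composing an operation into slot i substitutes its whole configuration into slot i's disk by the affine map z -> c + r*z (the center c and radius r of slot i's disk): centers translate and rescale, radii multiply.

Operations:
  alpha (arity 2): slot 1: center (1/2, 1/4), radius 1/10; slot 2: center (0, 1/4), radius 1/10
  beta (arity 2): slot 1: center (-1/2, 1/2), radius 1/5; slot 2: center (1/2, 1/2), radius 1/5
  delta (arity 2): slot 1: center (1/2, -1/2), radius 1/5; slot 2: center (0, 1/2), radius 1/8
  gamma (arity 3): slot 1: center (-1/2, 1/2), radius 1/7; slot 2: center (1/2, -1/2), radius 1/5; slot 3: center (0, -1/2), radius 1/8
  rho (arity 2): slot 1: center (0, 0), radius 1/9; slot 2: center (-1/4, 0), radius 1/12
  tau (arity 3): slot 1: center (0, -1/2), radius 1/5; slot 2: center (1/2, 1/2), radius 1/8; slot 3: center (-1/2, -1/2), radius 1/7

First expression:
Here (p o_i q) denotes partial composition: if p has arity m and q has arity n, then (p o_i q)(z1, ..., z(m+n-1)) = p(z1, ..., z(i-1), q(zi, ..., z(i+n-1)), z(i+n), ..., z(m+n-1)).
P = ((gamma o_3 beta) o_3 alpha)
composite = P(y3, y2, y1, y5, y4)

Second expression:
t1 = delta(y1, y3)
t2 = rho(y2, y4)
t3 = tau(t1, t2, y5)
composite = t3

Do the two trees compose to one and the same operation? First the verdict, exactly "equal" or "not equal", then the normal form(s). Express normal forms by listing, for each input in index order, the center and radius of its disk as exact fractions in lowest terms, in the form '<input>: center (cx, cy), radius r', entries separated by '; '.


In normal form, the first expression is y1: center (-1/20, -69/160), radius 1/400; y2: center (1/2, -1/2), radius 1/5; y3: center (-1/2, 1/2), radius 1/7; y4: center (1/16, -7/16), radius 1/40; y5: center (-1/16, -69/160), radius 1/400
In normal form, the second expression is y1: center (1/10, -3/5), radius 1/25; y2: center (1/2, 1/2), radius 1/72; y3: center (0, -2/5), radius 1/40; y4: center (15/32, 1/2), radius 1/96; y5: center (-1/2, -1/2), radius 1/7
The normal forms differ: not equal.

not equal: they reduce to y1: center (-1/20, -69/160), radius 1/400; y2: center (1/2, -1/2), radius 1/5; y3: center (-1/2, 1/2), radius 1/7; y4: center (1/16, -7/16), radius 1/40; y5: center (-1/16, -69/160), radius 1/400 and y1: center (1/10, -3/5), radius 1/25; y2: center (1/2, 1/2), radius 1/72; y3: center (0, -2/5), radius 1/40; y4: center (15/32, 1/2), radius 1/96; y5: center (-1/2, -1/2), radius 1/7


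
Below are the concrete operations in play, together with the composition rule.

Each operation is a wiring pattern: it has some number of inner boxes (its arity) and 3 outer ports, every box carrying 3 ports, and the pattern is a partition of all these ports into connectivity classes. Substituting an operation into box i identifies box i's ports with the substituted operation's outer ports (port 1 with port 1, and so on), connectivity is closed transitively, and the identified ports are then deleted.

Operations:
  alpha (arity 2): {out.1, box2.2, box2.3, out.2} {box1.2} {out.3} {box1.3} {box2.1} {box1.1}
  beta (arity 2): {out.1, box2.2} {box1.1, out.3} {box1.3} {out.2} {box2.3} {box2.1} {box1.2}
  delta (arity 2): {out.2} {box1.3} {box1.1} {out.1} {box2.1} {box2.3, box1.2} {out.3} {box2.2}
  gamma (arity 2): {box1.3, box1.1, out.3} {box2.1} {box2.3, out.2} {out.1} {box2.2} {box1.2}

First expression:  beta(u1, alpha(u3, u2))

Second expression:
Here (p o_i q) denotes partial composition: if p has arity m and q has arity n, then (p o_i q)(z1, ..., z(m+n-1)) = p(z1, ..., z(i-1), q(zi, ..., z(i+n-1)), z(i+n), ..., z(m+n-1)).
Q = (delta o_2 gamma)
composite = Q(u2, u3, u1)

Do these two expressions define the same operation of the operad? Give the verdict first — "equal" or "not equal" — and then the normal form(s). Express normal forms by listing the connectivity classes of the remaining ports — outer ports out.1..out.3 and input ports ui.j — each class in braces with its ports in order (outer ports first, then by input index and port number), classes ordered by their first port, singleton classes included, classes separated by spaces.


The first expression reduces to {out.1, u2.2, u2.3} {out.2} {out.3, u1.1} {u1.2} {u1.3} {u2.1} {u3.1} {u3.2} {u3.3}
The second expression reduces to {out.1} {out.2} {out.3} {u1.1} {u1.2} {u1.3} {u2.1} {u2.2, u3.1, u3.3} {u2.3} {u3.2}
The forms do not match — not equal.

not equal; the first gives {out.1, u2.2, u2.3} {out.2} {out.3, u1.1} {u1.2} {u1.3} {u2.1} {u3.1} {u3.2} {u3.3} and the second {out.1} {out.2} {out.3} {u1.1} {u1.2} {u1.3} {u2.1} {u2.2, u3.1, u3.3} {u2.3} {u3.2}


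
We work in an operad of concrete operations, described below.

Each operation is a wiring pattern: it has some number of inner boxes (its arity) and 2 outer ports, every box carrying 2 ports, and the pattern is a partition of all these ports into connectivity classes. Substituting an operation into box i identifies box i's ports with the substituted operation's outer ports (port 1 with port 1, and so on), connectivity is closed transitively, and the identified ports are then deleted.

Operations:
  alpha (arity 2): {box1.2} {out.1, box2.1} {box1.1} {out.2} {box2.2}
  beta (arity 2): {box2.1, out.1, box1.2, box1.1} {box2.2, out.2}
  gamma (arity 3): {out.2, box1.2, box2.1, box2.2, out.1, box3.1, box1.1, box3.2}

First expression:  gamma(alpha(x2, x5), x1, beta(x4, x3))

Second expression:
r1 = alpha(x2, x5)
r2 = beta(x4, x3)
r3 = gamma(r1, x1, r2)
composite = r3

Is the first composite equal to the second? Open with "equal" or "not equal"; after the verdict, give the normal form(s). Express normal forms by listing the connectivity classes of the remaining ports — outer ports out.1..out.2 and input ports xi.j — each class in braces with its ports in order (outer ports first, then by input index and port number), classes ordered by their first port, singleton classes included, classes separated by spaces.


equal: each reduces to {out.1, out.2, x1.1, x1.2, x3.1, x3.2, x4.1, x4.2, x5.1} {x2.1} {x2.2} {x5.2}

The first expression reduces to {out.1, out.2, x1.1, x1.2, x3.1, x3.2, x4.1, x4.2, x5.1} {x2.1} {x2.2} {x5.2}
The second expression reduces to {out.1, out.2, x1.1, x1.2, x3.1, x3.2, x4.1, x4.2, x5.1} {x2.1} {x2.2} {x5.2}
Same normal form: equal.


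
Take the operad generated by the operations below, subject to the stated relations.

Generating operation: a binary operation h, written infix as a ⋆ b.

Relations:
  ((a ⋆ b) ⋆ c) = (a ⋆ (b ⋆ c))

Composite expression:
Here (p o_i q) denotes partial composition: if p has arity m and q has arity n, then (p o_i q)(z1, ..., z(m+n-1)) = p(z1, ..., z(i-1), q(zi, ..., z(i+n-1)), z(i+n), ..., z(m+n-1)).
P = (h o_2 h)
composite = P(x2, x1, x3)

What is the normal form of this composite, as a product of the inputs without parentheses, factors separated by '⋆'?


x2 ⋆ x1 ⋆ x3

Under associativity of h, the answer is the x's in reading order.
(x1 ⋆ x3) unparenthesizes to x1 ⋆ x3
(x2 ⋆ (x1 ⋆ x3)) unparenthesizes to x2 ⋆ x1 ⋆ x3


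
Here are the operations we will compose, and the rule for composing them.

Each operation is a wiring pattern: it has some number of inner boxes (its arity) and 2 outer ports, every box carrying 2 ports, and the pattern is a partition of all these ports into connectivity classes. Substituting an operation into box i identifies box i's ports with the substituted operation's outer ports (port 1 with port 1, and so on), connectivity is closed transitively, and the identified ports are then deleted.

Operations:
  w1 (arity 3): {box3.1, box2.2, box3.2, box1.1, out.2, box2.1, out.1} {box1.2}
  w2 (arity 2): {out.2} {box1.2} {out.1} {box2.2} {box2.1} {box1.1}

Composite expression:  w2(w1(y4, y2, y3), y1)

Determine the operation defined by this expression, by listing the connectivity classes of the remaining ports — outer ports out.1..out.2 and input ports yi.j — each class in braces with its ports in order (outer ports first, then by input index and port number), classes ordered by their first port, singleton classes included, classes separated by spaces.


After gluing at w2, chains via deleted ports link the y-ports.
stage w1: inputs (y4, y2, y3), connectivity {out.1, out.2, y2.1, y2.2, y3.1, y3.2, y4.1} {y4.2}, out.j its boundary
stage w2: inputs (y4, y2, y3, y1), connectivity {out.1} {out.2} {y1.1} {y1.2} {y2.1, y2.2, y3.1, y3.2, y4.1} {y4.2}, out.j its boundary

{out.1} {out.2} {y1.1} {y1.2} {y2.1, y2.2, y3.1, y3.2, y4.1} {y4.2}


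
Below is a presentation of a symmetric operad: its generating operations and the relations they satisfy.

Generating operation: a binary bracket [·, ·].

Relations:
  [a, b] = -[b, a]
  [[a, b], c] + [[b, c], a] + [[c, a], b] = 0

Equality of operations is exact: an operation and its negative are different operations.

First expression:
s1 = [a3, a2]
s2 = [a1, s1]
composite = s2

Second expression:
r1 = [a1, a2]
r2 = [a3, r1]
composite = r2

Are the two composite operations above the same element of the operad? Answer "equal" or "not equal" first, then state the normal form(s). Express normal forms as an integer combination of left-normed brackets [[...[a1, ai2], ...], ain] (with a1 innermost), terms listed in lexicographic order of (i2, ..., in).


not equal; first: -[[a1, a2], a3] + [[a1, a3], a2]; second: -[[a1, a2], a3]

The first expression, normalized: -[[a1, a2], a3] + [[a1, a3], a2]
The second expression, normalized: -[[a1, a2], a3]
The forms do not match — not equal.


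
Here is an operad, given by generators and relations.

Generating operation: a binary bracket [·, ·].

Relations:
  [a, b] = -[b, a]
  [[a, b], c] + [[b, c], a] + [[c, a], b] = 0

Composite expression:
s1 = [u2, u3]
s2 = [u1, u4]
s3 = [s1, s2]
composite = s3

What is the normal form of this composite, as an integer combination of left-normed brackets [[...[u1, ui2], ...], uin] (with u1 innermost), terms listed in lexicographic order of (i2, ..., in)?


-[[[u1, u4], u2], u3] + [[[u1, u4], u3], u2]

Left-normed coefficients sit on the u1-initial expansion words.
Composite bracket: [[u2, u3], [u1, u4]]
Full expansion: 8 signed words from ab - ba (2^3 = 8).
Words beginning with u1 determine it all:
  word u1u4u2u3 has sign -1, contributing -[[[u1, u4], u2], u3]
  word u1u4u3u2 has sign +1, contributing +[[[u1, u4], u3], u2]


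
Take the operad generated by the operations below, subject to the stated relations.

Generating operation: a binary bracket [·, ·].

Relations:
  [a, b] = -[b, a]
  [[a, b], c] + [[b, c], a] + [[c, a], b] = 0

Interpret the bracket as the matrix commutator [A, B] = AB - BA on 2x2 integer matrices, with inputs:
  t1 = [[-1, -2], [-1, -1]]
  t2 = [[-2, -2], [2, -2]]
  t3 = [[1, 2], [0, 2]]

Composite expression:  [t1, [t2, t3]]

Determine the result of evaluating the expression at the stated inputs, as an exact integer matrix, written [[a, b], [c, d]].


[[2, -16], [8, -2]]

[t2, t3] = [[-4, -2], [-2, 4]]
[t1, [t2, t3]] = [[2, -16], [8, -2]]


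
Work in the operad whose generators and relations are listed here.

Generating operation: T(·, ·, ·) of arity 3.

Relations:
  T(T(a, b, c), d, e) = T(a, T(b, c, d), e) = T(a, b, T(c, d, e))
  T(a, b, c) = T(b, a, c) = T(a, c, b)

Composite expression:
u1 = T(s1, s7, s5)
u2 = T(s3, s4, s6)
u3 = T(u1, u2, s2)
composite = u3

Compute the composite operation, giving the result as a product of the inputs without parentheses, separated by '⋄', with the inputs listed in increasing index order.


s1 ⋄ s2 ⋄ s3 ⋄ s4 ⋄ s5 ⋄ s6 ⋄ s7

Shape and order are irrelevant to T; the s-input set decides.
T(s1, s7, s5) spells out as s1 ⋄ s7 ⋄ s5
T(s3, s4, s6) spells out as s3 ⋄ s4 ⋄ s6
T(T(s1, s7, s5), T(s3, s4, s6), s2) spells out as s1 ⋄ s7 ⋄ s5 ⋄ s3 ⋄ s4 ⋄ s6 ⋄ s2
rearranged into index order: s1 ⋄ s2 ⋄ s3 ⋄ s4 ⋄ s5 ⋄ s6 ⋄ s7


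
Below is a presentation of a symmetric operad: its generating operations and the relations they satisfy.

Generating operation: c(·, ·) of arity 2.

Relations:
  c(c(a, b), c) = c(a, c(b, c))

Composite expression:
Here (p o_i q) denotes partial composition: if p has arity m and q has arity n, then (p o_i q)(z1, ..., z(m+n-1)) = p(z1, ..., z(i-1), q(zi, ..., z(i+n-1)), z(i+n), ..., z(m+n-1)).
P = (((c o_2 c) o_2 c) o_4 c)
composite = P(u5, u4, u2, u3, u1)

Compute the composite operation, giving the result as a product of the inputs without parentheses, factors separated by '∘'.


All parenthesizations of c agree; list the u-inputs left to right.
c(u4, u2) collapses to u4 ∘ u2
c(u3, u1) collapses to u3 ∘ u1
c(c(u4, u2), c(u3, u1)) collapses to u4 ∘ u2 ∘ u3 ∘ u1
c(u5, c(c(u4, u2), c(u3, u1))) collapses to u5 ∘ u4 ∘ u2 ∘ u3 ∘ u1

u5 ∘ u4 ∘ u2 ∘ u3 ∘ u1


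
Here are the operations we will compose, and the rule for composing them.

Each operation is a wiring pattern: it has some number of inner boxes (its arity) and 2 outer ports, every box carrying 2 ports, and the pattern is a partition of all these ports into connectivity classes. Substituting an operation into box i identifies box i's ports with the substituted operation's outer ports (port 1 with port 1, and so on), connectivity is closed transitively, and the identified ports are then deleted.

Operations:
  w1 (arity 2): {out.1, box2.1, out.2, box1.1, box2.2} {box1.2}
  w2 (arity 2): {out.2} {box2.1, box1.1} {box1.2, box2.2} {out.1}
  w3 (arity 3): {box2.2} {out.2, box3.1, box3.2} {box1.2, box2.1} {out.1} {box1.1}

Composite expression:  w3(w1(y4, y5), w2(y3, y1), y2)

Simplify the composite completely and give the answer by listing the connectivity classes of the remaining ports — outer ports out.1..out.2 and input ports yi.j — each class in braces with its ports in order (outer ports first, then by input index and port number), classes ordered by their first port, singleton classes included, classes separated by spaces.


{out.1} {out.2, y2.1, y2.2} {y1.1, y3.1} {y1.2, y3.2} {y4.1, y5.1, y5.2} {y4.2}

Connectivity passes through glued w3-boundaries; trace each wire chain.
the subtree at w1 composes to {out.1, out.2, y4.1, y5.1, y5.2} {y4.2} on (y4, y5); out.j = own outer ports
the subtree at w2 composes to {out.1} {out.2} {y1.1, y3.1} {y1.2, y3.2} on (y3, y1); out.j = own outer ports
the subtree at w3 composes to {out.1} {out.2, y2.1, y2.2} {y1.1, y3.1} {y1.2, y3.2} {y4.1, y5.1, y5.2} {y4.2} on (y4, y5, y3, y1, y2); out.j = own outer ports


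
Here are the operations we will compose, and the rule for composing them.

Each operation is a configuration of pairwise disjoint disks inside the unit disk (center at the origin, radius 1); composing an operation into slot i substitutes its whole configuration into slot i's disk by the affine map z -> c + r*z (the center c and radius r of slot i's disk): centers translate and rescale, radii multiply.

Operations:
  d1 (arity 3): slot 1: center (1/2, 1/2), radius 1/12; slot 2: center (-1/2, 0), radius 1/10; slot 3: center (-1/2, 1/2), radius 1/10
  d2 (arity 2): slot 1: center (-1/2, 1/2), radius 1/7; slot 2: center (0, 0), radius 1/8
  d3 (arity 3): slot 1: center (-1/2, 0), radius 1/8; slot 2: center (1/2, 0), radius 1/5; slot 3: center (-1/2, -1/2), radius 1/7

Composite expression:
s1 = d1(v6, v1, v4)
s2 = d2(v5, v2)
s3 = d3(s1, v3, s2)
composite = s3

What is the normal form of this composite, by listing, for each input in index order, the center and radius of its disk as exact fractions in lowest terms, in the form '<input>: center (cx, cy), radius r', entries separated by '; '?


v1: center (-9/16, 0), radius 1/80; v2: center (-1/2, -1/2), radius 1/56; v3: center (1/2, 0), radius 1/5; v4: center (-9/16, 1/16), radius 1/80; v5: center (-4/7, -3/7), radius 1/49; v6: center (-7/16, 1/16), radius 1/96

Affine substitution under d3: radii multiply and v-centers shift.
for v6, the 2-step affine chain lands on center (-7/16, 1/16), radius 1/96
for v1, the 2-step affine chain lands on center (-9/16, 0), radius 1/80
for v4, the 2-step affine chain lands on center (-9/16, 1/16), radius 1/80
for v3, the 1-step affine chain lands on center (1/2, 0), radius 1/5
for v5, the 2-step affine chain lands on center (-4/7, -3/7), radius 1/49
for v2, the 2-step affine chain lands on center (-1/2, -1/2), radius 1/56


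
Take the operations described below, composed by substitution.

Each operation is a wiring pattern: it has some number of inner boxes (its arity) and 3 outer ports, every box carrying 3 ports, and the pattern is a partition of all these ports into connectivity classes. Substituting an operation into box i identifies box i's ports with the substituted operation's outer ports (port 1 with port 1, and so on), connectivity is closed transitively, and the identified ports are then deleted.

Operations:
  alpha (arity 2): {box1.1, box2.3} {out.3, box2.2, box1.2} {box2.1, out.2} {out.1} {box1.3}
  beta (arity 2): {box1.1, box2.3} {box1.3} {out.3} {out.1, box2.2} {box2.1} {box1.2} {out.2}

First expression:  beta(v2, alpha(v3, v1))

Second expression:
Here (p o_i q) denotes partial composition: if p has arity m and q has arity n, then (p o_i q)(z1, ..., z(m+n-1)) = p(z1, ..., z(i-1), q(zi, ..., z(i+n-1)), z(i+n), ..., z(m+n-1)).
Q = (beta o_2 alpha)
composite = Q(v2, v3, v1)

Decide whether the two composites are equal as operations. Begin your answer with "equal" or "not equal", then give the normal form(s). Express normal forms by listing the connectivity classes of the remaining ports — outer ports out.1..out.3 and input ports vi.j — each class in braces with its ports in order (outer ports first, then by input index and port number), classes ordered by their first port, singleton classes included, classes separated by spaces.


The first expression reduces to {out.1, v1.1} {out.2} {out.3} {v1.2, v2.1, v3.2} {v1.3, v3.1} {v2.2} {v2.3} {v3.3}
The second expression reduces to {out.1, v1.1} {out.2} {out.3} {v1.2, v2.1, v3.2} {v1.3, v3.1} {v2.2} {v2.3} {v3.3}
The forms coincide; equal.

equal — both sides give {out.1, v1.1} {out.2} {out.3} {v1.2, v2.1, v3.2} {v1.3, v3.1} {v2.2} {v2.3} {v3.3}


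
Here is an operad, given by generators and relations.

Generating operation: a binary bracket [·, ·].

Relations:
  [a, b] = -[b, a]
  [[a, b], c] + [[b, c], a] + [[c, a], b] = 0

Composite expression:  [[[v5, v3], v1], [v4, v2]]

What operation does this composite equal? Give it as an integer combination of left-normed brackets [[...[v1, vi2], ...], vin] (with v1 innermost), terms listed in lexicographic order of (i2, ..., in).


Skip Jacobi rewriting: expand, keep v1-initial words, read off terms.
Composite bracket: [[[v5, v3], v1], [v4, v2]]
Expanding via [a, b] = ab - ba: 16 signed words (2^4 = 16).
Collect the words opening with v1:
  v1v3v5v2v4 (sign -1) contributes -[[[[v1, v3], v5], v2], v4]
  v1v3v5v4v2 (sign +1) contributes +[[[[v1, v3], v5], v4], v2]
  v1v5v3v2v4 (sign +1) contributes +[[[[v1, v5], v3], v2], v4]
  v1v5v3v4v2 (sign -1) contributes -[[[[v1, v5], v3], v4], v2]

-[[[[v1, v3], v5], v2], v4] + [[[[v1, v3], v5], v4], v2] + [[[[v1, v5], v3], v2], v4] - [[[[v1, v5], v3], v4], v2]


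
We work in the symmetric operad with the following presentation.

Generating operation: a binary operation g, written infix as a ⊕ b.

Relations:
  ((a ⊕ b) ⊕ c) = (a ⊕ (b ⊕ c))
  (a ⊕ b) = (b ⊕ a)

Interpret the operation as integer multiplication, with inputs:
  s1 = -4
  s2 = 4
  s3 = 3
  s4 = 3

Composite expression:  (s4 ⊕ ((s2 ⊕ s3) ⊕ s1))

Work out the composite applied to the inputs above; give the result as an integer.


-144

(s2 ⊕ s3) = 12
((s2 ⊕ s3) ⊕ s1) = -48
(s4 ⊕ ((s2 ⊕ s3) ⊕ s1)) = -144


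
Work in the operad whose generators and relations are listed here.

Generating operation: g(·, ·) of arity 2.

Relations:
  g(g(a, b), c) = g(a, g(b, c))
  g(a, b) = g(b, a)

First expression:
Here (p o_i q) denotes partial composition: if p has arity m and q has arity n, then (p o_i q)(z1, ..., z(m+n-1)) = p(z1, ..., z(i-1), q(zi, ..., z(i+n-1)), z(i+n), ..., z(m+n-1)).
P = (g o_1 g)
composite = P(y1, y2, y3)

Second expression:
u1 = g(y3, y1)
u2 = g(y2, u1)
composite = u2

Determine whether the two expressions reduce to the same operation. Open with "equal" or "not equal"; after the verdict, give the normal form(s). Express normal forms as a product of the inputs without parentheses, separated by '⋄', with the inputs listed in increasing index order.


equal — both sides give y1 ⋄ y2 ⋄ y3

The first expression, normalized: y1 ⋄ y2 ⋄ y3
The second expression, normalized: y1 ⋄ y2 ⋄ y3
One common form — equal.


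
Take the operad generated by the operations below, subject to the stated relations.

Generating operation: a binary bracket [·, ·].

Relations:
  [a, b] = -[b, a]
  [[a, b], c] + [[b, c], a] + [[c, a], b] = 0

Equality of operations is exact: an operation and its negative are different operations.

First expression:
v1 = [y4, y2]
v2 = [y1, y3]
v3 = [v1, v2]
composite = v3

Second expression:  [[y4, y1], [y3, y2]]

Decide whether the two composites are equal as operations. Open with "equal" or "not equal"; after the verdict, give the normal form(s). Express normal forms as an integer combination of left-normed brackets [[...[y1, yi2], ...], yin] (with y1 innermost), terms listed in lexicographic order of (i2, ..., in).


not equal: they reduce to [[[y1, y3], y2], y4] - [[[y1, y3], y4], y2] and [[[y1, y4], y2], y3] - [[[y1, y4], y3], y2]

Normal form of the first expression: [[[y1, y3], y2], y4] - [[[y1, y3], y4], y2]
Normal form of the second expression: [[[y1, y4], y2], y3] - [[[y1, y4], y3], y2]
No match — not equal.
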